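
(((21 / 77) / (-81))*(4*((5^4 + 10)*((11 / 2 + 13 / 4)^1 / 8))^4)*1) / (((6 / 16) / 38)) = -4635757178819921875 / 14598144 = -317557984002.62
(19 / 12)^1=19 / 12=1.58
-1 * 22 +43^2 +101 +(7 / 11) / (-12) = 254489 / 132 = 1927.95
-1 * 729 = -729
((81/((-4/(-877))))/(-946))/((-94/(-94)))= -71037/3784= -18.77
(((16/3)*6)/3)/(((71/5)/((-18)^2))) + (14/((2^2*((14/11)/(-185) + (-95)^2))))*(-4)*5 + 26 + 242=666817567238/1303976131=511.37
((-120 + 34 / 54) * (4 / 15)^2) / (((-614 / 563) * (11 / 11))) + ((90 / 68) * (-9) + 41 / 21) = -965829629 / 443875950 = -2.18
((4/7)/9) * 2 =8/63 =0.13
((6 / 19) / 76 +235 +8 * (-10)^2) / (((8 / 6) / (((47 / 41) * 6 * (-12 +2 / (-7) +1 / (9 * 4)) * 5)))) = -542456679795 / 1657712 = -327232.16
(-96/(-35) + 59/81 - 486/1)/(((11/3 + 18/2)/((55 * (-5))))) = 75238295/7182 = 10475.95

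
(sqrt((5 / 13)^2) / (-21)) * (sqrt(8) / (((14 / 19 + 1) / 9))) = -190 * sqrt(2) / 1001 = -0.27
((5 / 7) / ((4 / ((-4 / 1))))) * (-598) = 2990 / 7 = 427.14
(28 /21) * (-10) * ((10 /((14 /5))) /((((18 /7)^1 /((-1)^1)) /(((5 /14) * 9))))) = 1250 /21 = 59.52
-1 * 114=-114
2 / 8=1 / 4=0.25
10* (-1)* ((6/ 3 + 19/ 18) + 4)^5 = -165191847035/ 944784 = -174846.15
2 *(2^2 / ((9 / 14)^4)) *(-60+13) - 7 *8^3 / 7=-2713.56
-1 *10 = -10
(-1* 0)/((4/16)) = 0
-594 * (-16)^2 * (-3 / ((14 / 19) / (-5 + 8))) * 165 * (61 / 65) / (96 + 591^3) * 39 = 26171963136 / 481658723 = 54.34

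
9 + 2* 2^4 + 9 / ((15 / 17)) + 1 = 261 / 5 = 52.20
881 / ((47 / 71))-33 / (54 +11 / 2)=7440467 / 5593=1330.32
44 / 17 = 2.59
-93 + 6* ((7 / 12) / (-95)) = -93.04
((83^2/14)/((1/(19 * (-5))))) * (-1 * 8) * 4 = 10471280/7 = 1495897.14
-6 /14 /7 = -3 /49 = -0.06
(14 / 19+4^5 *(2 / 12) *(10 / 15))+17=22489 / 171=131.51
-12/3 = -4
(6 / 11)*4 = 24 / 11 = 2.18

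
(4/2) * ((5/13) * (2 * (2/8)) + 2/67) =387/871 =0.44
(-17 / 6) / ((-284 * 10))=17 / 17040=0.00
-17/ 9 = -1.89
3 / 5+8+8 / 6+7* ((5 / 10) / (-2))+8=971 / 60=16.18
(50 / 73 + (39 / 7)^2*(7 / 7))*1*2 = 226966 / 3577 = 63.45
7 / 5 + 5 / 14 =123 / 70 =1.76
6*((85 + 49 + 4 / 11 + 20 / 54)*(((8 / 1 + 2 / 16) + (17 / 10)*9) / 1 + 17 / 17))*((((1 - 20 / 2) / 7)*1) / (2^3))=-2443477 / 770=-3173.35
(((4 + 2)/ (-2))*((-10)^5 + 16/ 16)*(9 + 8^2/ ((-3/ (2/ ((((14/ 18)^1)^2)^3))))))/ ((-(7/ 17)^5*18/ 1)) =1023042883321361475/ 3954653486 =258693432.17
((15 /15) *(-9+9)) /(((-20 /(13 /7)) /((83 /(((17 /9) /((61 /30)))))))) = 0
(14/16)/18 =7/144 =0.05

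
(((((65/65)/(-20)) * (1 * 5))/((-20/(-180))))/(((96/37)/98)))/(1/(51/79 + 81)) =-17540775/2528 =-6938.60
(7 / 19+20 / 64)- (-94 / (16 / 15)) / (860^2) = 15312399 / 22483840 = 0.68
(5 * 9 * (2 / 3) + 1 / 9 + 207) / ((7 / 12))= 8536 / 21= 406.48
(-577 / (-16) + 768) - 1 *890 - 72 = -2527 / 16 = -157.94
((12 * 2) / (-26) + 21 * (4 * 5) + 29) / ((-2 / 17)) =-99025 / 26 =-3808.65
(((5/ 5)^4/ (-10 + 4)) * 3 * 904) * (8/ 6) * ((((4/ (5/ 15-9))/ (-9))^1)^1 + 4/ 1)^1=-285664/ 117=-2441.57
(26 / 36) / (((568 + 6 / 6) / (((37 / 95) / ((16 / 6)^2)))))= 481 / 6919040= 0.00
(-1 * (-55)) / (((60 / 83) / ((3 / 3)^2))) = 913 / 12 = 76.08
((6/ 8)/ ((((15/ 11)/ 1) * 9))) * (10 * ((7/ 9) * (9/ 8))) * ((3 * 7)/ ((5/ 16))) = 539/ 15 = 35.93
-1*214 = -214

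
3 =3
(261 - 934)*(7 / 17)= -4711 / 17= -277.12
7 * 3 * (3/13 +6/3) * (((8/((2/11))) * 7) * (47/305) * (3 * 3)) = 20010.83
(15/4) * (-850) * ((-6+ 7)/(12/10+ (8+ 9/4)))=-63750/229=-278.38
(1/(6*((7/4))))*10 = 20/21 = 0.95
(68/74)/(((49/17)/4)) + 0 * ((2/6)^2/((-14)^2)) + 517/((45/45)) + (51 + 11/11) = 1033909/1813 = 570.28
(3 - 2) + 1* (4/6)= 5/3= 1.67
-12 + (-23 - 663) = -698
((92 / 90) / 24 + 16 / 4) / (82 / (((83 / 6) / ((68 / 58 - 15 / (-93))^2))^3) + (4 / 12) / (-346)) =113996696559683785233155638433 / 4888954438800703499754888210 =23.32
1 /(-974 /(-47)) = 47 /974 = 0.05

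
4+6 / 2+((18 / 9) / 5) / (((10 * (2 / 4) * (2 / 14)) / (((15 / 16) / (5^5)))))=875021 / 125000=7.00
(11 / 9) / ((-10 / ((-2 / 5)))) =11 / 225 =0.05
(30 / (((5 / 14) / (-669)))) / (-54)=3122 / 3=1040.67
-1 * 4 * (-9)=36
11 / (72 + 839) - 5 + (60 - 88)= -30052 / 911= -32.99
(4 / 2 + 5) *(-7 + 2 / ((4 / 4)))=-35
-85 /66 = -1.29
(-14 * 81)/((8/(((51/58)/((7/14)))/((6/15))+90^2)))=-266521185/232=-1148798.21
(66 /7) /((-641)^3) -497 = -916280654425 /1843623047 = -497.00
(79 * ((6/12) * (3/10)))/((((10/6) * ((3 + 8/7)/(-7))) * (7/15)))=-14931/580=-25.74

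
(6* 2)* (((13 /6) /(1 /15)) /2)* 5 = 975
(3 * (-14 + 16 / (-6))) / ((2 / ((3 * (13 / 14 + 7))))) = -8325 / 14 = -594.64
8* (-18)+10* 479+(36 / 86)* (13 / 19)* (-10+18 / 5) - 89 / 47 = 891293269 / 191995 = 4642.27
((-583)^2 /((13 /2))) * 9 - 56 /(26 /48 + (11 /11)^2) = 226348602 /481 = 470579.21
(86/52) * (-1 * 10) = -215/13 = -16.54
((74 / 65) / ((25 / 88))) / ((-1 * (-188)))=1628 / 76375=0.02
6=6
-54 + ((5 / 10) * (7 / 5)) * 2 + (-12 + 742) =3387 / 5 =677.40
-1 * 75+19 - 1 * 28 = -84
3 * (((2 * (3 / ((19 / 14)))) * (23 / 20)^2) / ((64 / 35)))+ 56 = 65.59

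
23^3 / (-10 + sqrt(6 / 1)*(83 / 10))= 6083500 / 15667 + 5049305*sqrt(6) / 15667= 1177.74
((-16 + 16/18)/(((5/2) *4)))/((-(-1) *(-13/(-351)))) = -204/5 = -40.80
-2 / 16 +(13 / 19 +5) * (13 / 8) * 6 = 55.30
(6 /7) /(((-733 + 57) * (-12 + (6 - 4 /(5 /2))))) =15 /89908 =0.00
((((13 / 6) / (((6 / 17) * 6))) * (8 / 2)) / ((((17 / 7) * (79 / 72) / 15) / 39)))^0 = 1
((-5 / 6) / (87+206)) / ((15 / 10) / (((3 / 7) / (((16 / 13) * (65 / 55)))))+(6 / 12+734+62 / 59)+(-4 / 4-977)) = 3245 / 270811989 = 0.00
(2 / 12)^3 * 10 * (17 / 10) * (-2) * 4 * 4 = -68 / 27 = -2.52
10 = 10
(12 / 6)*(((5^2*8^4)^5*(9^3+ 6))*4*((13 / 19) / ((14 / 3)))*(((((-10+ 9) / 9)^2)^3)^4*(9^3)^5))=20491378304535756800000000000 / 817887699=25054024323375667739.44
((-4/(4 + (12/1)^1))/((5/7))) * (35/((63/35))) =-245/36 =-6.81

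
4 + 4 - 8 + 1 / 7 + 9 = 64 / 7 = 9.14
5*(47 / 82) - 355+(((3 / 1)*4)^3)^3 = 423101959989 / 82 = 5159779999.87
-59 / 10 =-5.90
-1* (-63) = 63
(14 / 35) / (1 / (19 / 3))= 38 / 15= 2.53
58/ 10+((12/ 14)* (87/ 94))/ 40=76589/ 13160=5.82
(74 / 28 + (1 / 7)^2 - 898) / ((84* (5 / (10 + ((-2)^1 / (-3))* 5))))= -87743 / 3087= -28.42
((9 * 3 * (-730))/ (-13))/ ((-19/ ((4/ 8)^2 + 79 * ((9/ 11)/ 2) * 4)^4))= -10395640598349015855/ 462889856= -22458130079.11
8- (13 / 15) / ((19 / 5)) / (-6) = 2749 / 342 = 8.04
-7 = -7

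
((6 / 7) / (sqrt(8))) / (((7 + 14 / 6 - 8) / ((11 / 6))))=33 * sqrt(2) / 112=0.42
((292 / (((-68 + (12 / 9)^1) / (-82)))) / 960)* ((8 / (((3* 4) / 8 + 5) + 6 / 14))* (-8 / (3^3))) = -41902 / 327375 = -0.13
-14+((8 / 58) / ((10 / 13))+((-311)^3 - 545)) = -4361714524 / 145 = -30080789.82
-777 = -777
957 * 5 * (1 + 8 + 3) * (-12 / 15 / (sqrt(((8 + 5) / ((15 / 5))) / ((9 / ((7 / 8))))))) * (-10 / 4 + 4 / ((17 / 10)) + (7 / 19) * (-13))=349366.58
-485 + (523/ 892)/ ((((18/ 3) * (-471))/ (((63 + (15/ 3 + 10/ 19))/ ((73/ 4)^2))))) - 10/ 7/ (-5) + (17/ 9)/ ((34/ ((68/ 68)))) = -216476351704475/ 446657243886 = -484.66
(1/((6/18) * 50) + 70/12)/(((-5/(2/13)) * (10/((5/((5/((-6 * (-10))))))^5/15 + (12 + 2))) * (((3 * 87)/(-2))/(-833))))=-2936425753016/489375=-6000359.14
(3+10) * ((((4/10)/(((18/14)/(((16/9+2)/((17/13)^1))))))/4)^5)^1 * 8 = 648993430904/10896201253125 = 0.06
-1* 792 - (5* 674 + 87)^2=-11951641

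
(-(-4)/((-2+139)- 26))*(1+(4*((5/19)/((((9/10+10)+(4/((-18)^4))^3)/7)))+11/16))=0.09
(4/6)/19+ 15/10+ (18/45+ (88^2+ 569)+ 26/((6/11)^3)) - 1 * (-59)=87560359/10260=8534.15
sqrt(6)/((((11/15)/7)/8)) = 840*sqrt(6)/11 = 187.05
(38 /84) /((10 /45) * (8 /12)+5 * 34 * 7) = 171 /449876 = 0.00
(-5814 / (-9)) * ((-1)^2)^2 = 646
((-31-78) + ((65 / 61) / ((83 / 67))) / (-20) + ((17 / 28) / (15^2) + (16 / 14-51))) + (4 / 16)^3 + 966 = 58844726023 / 72907200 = 807.12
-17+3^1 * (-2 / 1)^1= -23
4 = 4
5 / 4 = 1.25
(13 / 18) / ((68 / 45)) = 65 / 136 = 0.48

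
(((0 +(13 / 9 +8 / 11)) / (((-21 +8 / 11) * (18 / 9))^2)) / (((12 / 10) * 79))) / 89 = 0.00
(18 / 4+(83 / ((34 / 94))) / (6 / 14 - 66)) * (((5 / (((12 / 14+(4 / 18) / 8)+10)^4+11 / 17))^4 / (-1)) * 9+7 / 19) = 93771978267358371718894751066662672447264588036204430096320251691 / 254409826646095561639788797304692883473492870649300364844373426114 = 0.37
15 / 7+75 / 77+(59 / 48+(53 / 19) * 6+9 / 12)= 1533193 / 70224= 21.83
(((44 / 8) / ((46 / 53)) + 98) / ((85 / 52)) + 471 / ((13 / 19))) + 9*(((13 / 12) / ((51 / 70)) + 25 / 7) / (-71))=18986622519 / 25262510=751.57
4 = 4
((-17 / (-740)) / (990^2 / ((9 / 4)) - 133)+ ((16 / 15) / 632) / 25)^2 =16640730907087849 / 3645445817869518782250000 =0.00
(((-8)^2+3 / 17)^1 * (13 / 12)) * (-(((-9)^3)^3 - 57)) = 915797600653 / 34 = 26935223548.62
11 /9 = 1.22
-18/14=-9/7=-1.29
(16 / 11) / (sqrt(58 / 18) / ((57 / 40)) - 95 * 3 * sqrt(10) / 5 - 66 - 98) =-2736 / (-440 * sqrt(29) +308484 +107217 * sqrt(10)) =-0.00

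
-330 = -330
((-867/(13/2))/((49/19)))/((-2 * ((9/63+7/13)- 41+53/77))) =-181203/277690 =-0.65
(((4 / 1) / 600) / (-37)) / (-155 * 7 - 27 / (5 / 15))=1 / 6471300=0.00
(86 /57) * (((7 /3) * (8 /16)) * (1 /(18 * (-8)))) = -0.01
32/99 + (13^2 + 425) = 58838/99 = 594.32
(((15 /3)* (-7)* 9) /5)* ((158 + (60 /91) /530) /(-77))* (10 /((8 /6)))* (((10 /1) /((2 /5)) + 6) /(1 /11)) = 330617.60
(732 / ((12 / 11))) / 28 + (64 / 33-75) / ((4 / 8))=-112873 / 924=-122.16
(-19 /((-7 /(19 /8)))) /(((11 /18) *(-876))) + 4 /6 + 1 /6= 221591 /269808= 0.82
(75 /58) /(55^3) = 3 /385990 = 0.00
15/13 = 1.15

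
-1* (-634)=634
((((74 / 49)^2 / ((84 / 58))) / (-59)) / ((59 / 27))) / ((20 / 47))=-16793523 / 585051670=-0.03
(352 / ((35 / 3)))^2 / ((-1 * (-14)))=557568 / 8575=65.02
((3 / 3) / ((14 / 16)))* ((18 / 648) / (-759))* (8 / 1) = -16 / 47817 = -0.00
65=65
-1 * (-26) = 26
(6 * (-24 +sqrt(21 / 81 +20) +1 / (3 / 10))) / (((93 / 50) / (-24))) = 1600- 800 * sqrt(1641) / 93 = 1251.53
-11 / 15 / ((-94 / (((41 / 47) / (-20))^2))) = 18491 / 1245876000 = 0.00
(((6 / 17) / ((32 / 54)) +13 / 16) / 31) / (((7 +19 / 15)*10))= 1149 / 2091136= 0.00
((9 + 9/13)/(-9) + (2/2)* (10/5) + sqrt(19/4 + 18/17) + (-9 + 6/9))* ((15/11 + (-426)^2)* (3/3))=-192305513/143 + 1996251* sqrt(6715)/374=-907406.11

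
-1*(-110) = 110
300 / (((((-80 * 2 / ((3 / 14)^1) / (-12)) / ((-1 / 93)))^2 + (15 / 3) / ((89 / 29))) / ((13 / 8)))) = 156195 / 10728758282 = 0.00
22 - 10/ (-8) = 93/ 4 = 23.25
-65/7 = -9.29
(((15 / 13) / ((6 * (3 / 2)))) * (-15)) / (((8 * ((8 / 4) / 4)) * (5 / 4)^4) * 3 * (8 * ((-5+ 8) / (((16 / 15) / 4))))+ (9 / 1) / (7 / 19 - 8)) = -116000 / 158975739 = -0.00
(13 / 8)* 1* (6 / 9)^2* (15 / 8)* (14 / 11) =455 / 264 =1.72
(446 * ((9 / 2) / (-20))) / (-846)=223 / 1880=0.12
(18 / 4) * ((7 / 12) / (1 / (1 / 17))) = 21 / 136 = 0.15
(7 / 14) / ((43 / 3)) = 0.03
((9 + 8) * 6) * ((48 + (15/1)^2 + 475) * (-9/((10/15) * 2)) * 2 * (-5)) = 5149980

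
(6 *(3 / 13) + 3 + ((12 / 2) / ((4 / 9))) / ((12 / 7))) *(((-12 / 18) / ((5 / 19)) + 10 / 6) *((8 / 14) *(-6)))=255 / 7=36.43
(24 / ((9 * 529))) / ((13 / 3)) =0.00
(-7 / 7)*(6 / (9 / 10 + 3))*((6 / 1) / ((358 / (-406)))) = 24360 / 2327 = 10.47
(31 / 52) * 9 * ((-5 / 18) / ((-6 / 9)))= 465 / 208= 2.24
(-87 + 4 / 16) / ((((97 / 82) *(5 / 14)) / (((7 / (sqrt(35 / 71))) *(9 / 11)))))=-896301 *sqrt(2485) / 26675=-1674.99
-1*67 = -67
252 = 252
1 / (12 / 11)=11 / 12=0.92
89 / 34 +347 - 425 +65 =-353 / 34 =-10.38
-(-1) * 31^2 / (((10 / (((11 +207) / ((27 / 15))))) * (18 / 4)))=2586.40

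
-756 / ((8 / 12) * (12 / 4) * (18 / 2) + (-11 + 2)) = -84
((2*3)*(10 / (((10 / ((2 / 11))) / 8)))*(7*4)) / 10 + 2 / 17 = 24.55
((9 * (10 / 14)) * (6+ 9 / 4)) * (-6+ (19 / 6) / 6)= -32505 / 112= -290.22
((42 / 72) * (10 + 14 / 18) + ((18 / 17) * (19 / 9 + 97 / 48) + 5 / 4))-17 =-5.09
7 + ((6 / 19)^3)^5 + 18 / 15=622426210575791653139 / 75905635149373991495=8.20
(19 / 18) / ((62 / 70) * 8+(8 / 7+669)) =665 / 426654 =0.00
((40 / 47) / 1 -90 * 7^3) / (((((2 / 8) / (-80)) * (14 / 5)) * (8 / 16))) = 2321360000 / 329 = 7055805.47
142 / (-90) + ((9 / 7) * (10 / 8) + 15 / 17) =19529 / 21420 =0.91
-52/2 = -26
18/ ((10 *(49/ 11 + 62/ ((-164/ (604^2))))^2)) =1830609/ 19343652021880805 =0.00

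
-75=-75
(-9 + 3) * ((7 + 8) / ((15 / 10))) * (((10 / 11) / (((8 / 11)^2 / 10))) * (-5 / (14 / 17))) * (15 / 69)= 1753125 / 1288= 1361.12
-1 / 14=-0.07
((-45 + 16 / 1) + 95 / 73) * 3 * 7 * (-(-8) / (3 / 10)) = -1132320 / 73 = -15511.23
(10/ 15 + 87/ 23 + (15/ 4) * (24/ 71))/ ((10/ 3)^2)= 84021/ 163300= 0.51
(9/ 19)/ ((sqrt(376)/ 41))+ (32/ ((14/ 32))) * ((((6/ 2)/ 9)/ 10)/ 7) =256/ 735+ 369 * sqrt(94)/ 3572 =1.35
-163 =-163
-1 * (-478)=478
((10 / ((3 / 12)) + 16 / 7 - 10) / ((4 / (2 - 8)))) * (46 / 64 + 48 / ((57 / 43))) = -7611567 / 4256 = -1788.43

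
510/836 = 255/418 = 0.61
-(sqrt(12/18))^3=-2 * sqrt(6)/9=-0.54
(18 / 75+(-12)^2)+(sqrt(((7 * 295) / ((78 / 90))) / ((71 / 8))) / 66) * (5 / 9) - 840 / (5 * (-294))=25 * sqrt(2287194) / 274131+25342 / 175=144.95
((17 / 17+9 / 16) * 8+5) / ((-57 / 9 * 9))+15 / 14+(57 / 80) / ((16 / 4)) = 120343 / 127680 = 0.94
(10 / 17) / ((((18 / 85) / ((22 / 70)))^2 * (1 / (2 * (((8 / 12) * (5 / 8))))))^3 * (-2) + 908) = 1572102054235625 / 2425832406023573534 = 0.00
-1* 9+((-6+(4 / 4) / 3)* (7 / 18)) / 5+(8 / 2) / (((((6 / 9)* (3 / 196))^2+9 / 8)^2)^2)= -408981104913817129829 / 58892937586624721070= -6.94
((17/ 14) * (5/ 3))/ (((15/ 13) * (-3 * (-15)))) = 221/ 5670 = 0.04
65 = 65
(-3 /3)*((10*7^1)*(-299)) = 20930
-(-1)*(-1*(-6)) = 6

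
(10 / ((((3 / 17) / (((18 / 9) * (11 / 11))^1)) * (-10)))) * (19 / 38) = -5.67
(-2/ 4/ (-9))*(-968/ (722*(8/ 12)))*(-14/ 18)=847/ 9747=0.09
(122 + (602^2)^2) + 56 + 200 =131336659594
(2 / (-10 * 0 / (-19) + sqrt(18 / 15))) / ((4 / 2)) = sqrt(30) / 6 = 0.91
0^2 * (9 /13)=0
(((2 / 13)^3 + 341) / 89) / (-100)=-149837 / 3910660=-0.04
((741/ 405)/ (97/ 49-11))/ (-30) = 931/ 137700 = 0.01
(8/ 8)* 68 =68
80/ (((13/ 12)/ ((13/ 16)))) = 60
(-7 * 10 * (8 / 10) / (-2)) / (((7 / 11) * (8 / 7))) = 77 / 2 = 38.50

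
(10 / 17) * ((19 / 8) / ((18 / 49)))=4655 / 1224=3.80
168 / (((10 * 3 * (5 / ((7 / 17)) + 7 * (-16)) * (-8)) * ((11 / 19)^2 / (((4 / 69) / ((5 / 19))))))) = 672182 / 145898775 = 0.00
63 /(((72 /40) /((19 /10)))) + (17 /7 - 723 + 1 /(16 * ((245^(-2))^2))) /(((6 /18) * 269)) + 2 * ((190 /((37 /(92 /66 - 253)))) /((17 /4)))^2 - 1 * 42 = 34999225461811715701 /12980740660272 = 2696242.56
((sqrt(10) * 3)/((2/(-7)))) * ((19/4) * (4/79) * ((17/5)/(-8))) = 6783 * sqrt(10)/6320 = 3.39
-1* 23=-23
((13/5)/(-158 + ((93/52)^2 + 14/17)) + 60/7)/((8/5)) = 529808353/99092770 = 5.35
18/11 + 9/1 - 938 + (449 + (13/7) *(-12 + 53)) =-30971/77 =-402.22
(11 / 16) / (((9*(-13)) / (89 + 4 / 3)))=-2981 / 5616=-0.53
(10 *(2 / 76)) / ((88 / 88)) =5 / 19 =0.26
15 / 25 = 3 / 5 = 0.60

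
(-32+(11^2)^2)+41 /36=525965 /36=14610.14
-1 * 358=-358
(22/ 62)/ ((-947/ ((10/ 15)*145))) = -3190/ 88071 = -0.04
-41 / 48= -0.85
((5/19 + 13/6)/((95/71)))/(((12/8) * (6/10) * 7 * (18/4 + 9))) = 39334/1842183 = 0.02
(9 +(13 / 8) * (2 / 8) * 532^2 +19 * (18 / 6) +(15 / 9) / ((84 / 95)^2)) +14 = 2435603453 / 21168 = 115060.63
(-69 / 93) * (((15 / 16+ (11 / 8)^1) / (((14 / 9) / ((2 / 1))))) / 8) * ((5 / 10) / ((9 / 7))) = -851 / 7936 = -0.11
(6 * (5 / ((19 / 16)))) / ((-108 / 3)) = -40 / 57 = -0.70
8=8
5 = 5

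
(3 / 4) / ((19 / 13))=39 / 76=0.51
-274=-274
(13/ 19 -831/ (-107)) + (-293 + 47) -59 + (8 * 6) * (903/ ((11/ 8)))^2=5092462849699/ 245993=20701657.57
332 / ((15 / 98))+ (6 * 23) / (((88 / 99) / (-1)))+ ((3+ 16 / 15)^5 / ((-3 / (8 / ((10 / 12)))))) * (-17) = 949505616113 / 15187500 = 62518.89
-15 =-15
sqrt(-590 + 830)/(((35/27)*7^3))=108*sqrt(15)/12005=0.03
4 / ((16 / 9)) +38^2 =5785 / 4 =1446.25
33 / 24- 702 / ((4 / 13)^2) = -14827 / 2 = -7413.50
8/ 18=4/ 9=0.44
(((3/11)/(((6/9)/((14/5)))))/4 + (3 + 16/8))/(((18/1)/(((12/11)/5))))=1163/18150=0.06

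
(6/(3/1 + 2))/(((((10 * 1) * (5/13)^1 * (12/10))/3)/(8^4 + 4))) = 3198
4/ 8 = 1/ 2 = 0.50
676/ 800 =169/ 200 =0.84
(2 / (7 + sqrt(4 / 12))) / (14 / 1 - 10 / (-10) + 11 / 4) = 84 / 5183 - 4 * sqrt(3) / 5183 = 0.01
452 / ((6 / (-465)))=-35030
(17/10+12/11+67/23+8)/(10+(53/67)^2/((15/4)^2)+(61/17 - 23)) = -1308386385/894340832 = -1.46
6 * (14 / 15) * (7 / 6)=98 / 15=6.53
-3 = -3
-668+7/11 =-7341/11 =-667.36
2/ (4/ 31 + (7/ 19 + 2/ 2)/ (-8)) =-4712/ 99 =-47.60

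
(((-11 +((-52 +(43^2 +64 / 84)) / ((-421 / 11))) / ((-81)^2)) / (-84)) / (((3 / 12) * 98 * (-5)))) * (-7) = 319239547 / 42634263735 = 0.01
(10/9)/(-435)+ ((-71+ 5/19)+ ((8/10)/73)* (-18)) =-385193494/5430105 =-70.94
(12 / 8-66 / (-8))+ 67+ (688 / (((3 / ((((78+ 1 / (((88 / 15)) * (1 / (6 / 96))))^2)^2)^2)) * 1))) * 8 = 2516451094978790743.87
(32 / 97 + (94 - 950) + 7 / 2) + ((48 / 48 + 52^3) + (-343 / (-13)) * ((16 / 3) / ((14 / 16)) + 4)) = 1059415447 / 7566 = 140023.19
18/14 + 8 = 9.29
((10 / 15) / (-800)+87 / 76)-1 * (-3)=4.14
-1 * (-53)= 53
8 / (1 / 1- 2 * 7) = -0.62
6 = 6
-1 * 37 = -37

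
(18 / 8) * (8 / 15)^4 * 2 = 2048 / 5625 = 0.36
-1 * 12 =-12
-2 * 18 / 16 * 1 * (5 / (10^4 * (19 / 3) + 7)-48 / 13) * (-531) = -3352951179 / 760084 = -4411.29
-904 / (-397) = 904 / 397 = 2.28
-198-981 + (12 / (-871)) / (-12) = -1026908 / 871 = -1179.00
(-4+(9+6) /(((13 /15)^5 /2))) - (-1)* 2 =22038664 /371293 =59.36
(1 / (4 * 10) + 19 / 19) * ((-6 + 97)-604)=-21033 / 40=-525.82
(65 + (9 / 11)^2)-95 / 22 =14847 / 242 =61.35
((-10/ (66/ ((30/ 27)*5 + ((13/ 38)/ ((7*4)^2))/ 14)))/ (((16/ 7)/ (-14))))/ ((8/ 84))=104272585/ 1926144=54.14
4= 4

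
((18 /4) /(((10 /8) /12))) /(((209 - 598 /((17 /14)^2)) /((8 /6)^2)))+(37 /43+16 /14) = 137869329 /85494535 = 1.61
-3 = -3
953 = 953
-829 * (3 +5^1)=-6632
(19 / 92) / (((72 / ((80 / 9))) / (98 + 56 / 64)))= 75145 / 29808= 2.52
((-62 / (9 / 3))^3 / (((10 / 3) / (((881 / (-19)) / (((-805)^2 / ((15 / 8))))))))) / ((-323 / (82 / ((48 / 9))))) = -1076080711 / 63630870800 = -0.02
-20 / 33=-0.61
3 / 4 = 0.75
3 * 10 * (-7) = -210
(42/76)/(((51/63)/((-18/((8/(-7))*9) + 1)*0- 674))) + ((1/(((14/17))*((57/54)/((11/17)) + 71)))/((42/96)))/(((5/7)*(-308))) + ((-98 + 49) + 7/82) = -47502271431147/93319315670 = -509.03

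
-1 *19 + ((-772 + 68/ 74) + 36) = -27901/ 37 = -754.08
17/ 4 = 4.25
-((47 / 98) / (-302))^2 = -2209 / 875923216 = -0.00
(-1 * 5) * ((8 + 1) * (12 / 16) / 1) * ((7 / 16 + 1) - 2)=1215 / 64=18.98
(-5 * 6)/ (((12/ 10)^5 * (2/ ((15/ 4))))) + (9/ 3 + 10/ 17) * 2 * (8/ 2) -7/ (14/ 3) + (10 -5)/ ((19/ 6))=6897785/ 1116288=6.18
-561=-561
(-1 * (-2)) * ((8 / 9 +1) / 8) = 17 / 36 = 0.47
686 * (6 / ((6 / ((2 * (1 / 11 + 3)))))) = 46648 / 11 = 4240.73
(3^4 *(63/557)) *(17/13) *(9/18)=86751/14482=5.99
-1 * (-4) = 4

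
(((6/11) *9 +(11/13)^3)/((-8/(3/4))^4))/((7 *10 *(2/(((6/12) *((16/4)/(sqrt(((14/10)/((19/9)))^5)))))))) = 240568595 *sqrt(665)/365061526781952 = 0.00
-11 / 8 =-1.38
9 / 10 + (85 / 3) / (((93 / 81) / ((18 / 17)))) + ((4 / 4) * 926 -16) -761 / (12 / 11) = 445369 / 1860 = 239.45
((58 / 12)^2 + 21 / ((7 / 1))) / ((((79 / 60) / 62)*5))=248.26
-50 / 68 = -25 / 34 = -0.74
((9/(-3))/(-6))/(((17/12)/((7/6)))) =7/17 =0.41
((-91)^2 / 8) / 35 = 1183 / 40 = 29.58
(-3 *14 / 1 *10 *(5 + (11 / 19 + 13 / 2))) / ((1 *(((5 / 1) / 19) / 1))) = -19278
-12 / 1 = -12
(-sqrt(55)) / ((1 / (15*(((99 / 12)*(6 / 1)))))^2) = -2205225*sqrt(55) / 4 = -4088596.58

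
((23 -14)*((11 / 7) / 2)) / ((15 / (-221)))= -104.19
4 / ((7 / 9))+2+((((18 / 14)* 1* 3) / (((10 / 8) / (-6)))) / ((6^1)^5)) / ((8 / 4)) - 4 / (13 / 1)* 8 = 7301 / 1560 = 4.68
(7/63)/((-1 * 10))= -1/90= -0.01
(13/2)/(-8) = -13/16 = -0.81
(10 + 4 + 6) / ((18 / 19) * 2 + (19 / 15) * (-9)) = -1900 / 903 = -2.10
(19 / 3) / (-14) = -0.45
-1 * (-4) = 4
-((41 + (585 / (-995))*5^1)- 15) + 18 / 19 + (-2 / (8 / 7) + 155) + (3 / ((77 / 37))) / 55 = 8401026259 / 64050140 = 131.16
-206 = -206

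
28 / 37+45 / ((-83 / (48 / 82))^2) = 325210492 / 428475133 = 0.76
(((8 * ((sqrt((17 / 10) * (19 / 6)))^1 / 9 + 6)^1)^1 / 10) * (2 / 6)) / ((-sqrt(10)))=sqrt(10) * (-1620 - sqrt(4845)) / 10125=-0.53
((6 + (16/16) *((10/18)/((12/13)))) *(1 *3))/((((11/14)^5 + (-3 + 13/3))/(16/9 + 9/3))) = 4122286504/71130123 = 57.95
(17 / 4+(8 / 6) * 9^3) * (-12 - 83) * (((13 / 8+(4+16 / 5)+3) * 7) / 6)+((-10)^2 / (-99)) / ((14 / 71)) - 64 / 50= -1418691549139 / 1108800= -1279483.72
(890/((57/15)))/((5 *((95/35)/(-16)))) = -99680/361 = -276.12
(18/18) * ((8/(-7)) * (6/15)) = -16/35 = -0.46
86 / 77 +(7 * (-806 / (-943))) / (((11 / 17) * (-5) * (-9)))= 4320808 / 3267495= 1.32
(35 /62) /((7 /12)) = 30 /31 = 0.97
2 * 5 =10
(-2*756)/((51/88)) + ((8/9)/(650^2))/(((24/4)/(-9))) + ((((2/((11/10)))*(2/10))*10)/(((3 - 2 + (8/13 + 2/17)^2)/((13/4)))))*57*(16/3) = -241999448028179/889841720625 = -271.96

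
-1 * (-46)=46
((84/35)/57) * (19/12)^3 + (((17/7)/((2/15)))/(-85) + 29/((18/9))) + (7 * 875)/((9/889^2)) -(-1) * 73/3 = 8132403676447/15120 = 537857386.01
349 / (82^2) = 349 / 6724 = 0.05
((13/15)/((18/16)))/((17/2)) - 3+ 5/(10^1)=-11059/4590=-2.41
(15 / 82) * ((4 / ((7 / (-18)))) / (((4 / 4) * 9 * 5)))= -12 / 287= -0.04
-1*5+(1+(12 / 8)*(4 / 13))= -46 / 13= -3.54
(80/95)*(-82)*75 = -98400/19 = -5178.95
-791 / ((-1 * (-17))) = -46.53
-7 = -7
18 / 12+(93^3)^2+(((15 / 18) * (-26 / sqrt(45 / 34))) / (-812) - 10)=13 * sqrt(170) / 7308+1293980366881 / 2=646990183440.52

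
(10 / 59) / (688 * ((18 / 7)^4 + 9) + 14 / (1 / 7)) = 12005 / 2576110451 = 0.00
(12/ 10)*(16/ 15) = 32/ 25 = 1.28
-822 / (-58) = 411 / 29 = 14.17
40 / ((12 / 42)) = 140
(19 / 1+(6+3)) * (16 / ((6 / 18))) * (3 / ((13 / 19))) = 76608 / 13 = 5892.92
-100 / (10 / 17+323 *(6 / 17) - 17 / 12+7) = -4080 / 4903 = -0.83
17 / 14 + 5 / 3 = 121 / 42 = 2.88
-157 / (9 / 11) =-1727 / 9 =-191.89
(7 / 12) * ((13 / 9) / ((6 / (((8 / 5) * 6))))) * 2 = 364 / 135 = 2.70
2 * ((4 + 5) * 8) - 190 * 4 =-616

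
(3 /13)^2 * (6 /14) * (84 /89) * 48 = 15552 /15041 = 1.03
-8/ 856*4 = -0.04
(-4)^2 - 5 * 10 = -34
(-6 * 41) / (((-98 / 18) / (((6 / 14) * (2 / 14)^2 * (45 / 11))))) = 298890 / 184877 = 1.62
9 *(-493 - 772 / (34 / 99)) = -419355 / 17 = -24667.94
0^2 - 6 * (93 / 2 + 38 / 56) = -3963 / 14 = -283.07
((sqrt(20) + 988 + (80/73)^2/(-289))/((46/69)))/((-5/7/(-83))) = 1743* sqrt(5)/5 + 1326068846802/7700405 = 172987.17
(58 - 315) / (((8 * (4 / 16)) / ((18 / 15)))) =-771 / 5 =-154.20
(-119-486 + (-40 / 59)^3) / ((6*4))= -124318295 / 4929096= -25.22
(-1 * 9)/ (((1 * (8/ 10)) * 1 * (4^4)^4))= -45/ 17179869184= -0.00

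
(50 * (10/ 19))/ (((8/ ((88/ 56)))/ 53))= 72875/ 266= 273.97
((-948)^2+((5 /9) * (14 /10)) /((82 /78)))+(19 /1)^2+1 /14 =1548191327 /1722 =899065.81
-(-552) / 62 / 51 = 92 / 527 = 0.17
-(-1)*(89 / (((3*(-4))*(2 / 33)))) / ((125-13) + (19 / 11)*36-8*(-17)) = -10769 / 27296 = -0.39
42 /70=3 /5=0.60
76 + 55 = 131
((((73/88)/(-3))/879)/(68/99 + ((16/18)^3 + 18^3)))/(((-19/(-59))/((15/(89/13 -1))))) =-68029065/158331004601728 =-0.00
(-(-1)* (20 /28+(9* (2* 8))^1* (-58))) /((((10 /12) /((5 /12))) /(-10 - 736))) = 21805207 /7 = 3115029.57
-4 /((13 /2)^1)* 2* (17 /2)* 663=-6936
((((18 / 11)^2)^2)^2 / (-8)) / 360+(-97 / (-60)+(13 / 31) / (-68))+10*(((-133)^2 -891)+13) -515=56798718352432906 / 338901390861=167596.59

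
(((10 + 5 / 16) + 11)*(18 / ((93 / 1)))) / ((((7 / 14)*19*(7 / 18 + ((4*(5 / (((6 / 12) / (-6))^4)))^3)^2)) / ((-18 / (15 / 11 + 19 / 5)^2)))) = -8085825 / 140343617033507112841855123228459018727248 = -0.00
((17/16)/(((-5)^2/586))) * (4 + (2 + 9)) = 373.58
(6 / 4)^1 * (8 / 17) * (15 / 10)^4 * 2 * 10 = 1215 / 17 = 71.47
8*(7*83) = 4648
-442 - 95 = -537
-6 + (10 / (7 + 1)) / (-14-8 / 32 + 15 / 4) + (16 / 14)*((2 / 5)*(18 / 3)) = -709 / 210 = -3.38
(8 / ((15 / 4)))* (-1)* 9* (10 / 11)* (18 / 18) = -17.45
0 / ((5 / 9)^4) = 0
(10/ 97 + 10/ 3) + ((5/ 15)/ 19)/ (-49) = 310301/ 90307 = 3.44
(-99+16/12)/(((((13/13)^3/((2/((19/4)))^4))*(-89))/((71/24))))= 10651136/104387121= 0.10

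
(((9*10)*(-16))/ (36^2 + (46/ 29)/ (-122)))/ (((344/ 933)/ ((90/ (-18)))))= 1485429300/ 98581843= 15.07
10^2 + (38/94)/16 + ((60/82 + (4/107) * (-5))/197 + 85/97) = 6361114247117/63041049616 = 100.90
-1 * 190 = -190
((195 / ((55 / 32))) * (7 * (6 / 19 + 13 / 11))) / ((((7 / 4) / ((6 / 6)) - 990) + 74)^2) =14583296 / 10248673017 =0.00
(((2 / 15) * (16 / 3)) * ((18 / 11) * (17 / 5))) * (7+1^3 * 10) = 18496 / 275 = 67.26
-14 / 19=-0.74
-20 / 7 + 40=260 / 7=37.14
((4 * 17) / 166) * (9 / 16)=153 / 664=0.23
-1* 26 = -26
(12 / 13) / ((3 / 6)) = 24 / 13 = 1.85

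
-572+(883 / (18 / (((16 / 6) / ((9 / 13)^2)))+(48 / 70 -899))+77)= -10503789425 / 21177571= -495.99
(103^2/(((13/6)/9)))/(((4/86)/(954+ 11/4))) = 47137346523/52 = 906487433.13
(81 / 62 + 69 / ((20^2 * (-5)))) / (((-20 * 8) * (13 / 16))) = -78861 / 8060000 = -0.01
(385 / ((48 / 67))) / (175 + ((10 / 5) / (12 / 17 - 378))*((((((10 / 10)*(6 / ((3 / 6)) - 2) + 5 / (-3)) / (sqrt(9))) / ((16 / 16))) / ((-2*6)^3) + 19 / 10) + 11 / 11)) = 19144827900 / 6233860651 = 3.07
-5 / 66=-0.08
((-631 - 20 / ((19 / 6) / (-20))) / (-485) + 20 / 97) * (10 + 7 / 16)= 13.01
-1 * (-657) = 657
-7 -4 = -11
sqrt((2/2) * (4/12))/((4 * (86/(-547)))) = -547 * sqrt(3)/1032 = -0.92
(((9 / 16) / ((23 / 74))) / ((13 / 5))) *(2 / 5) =333 / 1196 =0.28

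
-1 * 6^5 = -7776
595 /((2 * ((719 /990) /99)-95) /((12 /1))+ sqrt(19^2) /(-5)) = -87473925 /1722346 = -50.79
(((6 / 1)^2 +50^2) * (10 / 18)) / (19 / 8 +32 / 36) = 20288 / 47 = 431.66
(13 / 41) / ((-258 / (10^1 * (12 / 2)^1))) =-130 / 1763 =-0.07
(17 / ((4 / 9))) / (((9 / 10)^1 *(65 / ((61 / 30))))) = 1037 / 780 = 1.33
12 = 12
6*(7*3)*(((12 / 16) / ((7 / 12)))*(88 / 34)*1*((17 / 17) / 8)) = 891 / 17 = 52.41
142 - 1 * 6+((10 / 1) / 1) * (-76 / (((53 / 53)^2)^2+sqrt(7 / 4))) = 3448 / 3 - 1520 * sqrt(7) / 3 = -191.18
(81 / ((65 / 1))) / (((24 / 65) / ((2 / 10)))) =27 / 40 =0.68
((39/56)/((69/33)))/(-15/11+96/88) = -1573/1288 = -1.22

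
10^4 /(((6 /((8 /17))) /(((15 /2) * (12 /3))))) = 400000 /17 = 23529.41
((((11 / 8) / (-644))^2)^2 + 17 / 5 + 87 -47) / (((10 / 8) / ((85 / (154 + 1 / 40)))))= 2599034668764560709 / 135645267977863168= 19.16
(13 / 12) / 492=13 / 5904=0.00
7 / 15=0.47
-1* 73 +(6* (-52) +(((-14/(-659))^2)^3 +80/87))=-2736868638172901450383/7125769011554673567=-384.08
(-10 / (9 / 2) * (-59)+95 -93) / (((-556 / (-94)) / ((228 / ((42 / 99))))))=11767954 / 973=12094.51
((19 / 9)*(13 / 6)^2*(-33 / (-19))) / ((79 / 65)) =120835 / 8532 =14.16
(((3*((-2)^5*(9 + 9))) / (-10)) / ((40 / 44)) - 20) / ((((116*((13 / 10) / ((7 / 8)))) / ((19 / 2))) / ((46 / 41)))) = 3251717 / 309140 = 10.52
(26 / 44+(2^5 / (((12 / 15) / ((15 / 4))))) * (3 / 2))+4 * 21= 6811 / 22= 309.59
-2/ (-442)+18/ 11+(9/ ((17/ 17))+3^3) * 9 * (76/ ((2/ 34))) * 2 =2035276085/ 2431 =837217.64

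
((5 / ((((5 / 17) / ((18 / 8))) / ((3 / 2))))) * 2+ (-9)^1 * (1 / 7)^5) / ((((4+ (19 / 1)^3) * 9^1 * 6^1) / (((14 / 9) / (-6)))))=-857153 / 10677784824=-0.00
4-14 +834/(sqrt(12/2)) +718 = 139 * sqrt(6) +708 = 1048.48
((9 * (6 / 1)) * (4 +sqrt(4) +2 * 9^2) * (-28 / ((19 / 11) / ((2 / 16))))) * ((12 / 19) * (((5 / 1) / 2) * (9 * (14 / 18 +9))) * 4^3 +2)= -59026269456 / 361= -163507671.62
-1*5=-5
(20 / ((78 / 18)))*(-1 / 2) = -2.31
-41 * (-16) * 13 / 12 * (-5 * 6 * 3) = -63960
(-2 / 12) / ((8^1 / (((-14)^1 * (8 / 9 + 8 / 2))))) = 77 / 54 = 1.43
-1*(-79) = 79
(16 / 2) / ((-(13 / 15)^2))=-1800 / 169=-10.65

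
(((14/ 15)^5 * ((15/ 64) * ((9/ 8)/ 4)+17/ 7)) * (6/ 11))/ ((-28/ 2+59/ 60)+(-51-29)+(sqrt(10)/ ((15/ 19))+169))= 35585962909/ 2798107335000-148307369 * sqrt(10)/ 699526833750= 0.01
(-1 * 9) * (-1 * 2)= 18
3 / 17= 0.18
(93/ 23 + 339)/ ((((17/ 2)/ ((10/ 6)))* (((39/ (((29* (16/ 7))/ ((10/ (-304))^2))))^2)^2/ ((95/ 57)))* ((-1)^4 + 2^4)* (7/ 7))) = 13894290205352951084974333755392/ 346136615879315625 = 40141058668573.07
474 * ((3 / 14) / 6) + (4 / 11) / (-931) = 346723 / 20482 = 16.93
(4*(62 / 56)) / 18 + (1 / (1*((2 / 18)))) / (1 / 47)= 53329 / 126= 423.25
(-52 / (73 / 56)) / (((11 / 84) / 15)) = -3669120 / 803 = -4569.27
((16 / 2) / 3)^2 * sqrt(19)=64 * sqrt(19) / 9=31.00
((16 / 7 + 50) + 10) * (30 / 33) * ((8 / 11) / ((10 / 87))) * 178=54015168 / 847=63772.34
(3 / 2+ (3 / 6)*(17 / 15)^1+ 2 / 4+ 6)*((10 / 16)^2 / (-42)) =-1285 / 16128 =-0.08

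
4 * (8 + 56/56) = 36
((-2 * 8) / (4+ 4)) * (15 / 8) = -15 / 4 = -3.75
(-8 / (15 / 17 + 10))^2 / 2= 9248 / 34225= 0.27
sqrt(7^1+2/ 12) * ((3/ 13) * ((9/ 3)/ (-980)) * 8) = -3 * sqrt(258)/ 3185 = -0.02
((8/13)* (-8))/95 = -64/1235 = -0.05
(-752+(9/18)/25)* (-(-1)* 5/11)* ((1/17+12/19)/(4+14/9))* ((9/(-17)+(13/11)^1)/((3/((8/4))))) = -1534377591/83051375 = -18.48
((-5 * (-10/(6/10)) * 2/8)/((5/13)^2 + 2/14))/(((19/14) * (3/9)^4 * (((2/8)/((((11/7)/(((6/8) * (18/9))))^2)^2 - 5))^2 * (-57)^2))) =23020501726992250/75886807288131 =303.35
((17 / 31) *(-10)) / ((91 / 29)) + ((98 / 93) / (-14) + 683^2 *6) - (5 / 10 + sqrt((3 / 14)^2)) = 23687356970 / 8463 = 2798931.46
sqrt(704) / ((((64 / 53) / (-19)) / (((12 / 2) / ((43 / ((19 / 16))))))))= -57399 * sqrt(11) / 2752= -69.18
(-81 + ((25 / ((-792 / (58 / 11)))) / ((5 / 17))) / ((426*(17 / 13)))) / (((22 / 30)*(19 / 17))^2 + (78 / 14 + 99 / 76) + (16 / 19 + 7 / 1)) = -144436656929425 / 27438916050282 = -5.26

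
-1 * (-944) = 944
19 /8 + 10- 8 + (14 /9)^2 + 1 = 5051 /648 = 7.79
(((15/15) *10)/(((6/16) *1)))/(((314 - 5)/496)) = 39680/927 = 42.80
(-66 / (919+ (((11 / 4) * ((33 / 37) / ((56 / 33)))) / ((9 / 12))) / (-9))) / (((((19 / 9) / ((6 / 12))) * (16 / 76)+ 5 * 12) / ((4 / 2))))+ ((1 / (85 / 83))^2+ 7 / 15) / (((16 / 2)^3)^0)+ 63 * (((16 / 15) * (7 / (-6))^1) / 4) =-308355268212248 / 16959185444175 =-18.18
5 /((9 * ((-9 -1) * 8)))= -1 /144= -0.01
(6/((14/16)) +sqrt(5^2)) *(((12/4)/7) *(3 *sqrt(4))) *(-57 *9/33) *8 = -2043792/539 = -3791.82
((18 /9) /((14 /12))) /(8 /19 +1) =76 /63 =1.21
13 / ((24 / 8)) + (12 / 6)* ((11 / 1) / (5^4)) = 8191 / 1875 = 4.37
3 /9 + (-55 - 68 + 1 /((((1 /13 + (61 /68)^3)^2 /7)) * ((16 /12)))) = -58099156398736 /507687289725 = -114.44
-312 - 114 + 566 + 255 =395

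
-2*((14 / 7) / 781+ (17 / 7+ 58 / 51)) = -1989854 / 278817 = -7.14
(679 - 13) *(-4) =-2664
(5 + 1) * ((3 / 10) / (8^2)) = 0.03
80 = 80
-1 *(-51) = 51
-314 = -314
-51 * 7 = -357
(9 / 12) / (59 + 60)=3 / 476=0.01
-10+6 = -4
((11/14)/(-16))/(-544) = 11/121856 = 0.00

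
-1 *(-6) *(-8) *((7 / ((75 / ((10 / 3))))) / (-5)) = 224 / 75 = 2.99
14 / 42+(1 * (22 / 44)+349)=2099 / 6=349.83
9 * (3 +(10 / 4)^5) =28989 / 32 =905.91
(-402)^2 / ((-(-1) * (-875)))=-161604 / 875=-184.69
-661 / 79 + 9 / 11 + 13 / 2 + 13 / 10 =1091 / 4345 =0.25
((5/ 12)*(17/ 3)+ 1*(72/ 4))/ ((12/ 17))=12461/ 432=28.84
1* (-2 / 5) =-2 / 5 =-0.40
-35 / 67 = -0.52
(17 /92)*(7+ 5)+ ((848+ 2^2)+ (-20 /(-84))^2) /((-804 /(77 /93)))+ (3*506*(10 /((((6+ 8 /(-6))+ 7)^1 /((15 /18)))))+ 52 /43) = 5063367376481 /4658819004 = 1086.83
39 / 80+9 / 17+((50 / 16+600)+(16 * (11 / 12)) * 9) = 1001153 / 1360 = 736.14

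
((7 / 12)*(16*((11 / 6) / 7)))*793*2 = 34892 / 9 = 3876.89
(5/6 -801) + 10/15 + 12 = -1575/2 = -787.50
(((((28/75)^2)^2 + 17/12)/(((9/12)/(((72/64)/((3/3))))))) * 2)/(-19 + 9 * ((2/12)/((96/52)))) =-727021996/3069140625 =-0.24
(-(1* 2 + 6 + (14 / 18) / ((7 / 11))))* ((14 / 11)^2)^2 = -3188528 / 131769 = -24.20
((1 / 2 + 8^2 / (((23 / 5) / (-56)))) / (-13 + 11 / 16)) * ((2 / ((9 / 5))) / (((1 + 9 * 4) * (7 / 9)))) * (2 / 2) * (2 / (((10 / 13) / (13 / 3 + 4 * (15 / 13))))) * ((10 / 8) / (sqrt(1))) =83334220 / 1173529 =71.01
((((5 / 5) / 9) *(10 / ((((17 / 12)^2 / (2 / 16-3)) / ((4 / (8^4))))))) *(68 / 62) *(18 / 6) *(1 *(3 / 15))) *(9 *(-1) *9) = 5589 / 67456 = 0.08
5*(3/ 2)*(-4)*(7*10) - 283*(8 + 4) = -5496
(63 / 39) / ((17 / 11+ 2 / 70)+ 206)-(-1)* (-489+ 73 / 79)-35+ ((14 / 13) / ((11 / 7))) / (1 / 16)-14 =-474971722235 / 902811052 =-526.10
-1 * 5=-5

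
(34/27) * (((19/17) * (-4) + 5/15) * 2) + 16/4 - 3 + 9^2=5798/81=71.58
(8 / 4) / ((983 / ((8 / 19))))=16 / 18677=0.00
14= 14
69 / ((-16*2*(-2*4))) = 69 / 256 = 0.27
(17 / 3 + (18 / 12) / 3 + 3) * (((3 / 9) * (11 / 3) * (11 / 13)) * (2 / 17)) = 6655 / 5967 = 1.12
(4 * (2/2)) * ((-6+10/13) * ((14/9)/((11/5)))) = -19040/1287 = -14.79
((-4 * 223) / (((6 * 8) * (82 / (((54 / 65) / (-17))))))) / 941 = 2007 / 170528020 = 0.00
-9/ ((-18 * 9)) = 1/ 18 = 0.06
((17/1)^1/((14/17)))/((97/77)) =3179/194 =16.39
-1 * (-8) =8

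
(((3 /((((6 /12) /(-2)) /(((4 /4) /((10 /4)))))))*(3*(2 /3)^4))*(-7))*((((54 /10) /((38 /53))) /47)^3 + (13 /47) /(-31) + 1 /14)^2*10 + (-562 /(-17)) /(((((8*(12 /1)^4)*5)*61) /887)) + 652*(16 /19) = 2521313396496339266222046553265094437 /4584731839805943680711509296000000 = 549.94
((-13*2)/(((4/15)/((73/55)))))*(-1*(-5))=-14235/22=-647.05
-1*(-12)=12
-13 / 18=-0.72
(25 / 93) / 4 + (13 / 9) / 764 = 0.07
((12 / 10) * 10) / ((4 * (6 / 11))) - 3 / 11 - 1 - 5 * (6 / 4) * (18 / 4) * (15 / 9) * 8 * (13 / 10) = -12777 / 22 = -580.77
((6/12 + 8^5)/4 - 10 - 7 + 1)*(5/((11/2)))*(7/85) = 457863/748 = 612.12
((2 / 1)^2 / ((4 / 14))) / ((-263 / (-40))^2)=22400 / 69169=0.32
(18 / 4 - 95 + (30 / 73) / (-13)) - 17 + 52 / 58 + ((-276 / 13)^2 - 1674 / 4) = -26614554 / 357773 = -74.39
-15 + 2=-13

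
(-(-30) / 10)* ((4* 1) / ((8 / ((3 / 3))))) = 1.50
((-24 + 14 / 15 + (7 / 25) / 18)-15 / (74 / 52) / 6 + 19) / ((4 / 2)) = -96701 / 33300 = -2.90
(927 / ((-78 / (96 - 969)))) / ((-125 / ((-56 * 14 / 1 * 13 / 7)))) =120851.14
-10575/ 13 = -813.46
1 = 1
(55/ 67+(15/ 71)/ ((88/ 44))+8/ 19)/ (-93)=-81199/ 5603746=-0.01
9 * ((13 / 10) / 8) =1.46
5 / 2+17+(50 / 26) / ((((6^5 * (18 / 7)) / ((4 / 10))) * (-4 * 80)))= 19.50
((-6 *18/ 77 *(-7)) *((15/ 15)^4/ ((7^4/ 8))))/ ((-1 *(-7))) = 864/ 184877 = 0.00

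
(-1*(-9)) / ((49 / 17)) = 153 / 49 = 3.12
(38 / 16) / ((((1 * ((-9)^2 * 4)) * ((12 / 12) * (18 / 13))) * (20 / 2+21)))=247 / 1446336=0.00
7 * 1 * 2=14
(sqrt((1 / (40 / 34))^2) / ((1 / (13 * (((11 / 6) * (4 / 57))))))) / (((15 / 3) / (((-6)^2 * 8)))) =38896 / 475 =81.89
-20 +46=26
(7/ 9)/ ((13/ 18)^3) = 4536/ 2197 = 2.06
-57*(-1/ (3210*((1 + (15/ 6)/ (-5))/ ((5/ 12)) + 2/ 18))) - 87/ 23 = -1094529/ 290398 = -3.77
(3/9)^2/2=0.06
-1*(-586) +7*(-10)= 516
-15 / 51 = -5 / 17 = -0.29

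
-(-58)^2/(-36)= 841/9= 93.44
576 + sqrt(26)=581.10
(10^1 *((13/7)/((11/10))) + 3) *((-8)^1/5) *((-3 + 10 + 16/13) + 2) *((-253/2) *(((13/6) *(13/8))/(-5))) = -8697611/300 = -28992.04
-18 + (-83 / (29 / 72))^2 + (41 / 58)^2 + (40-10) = 142892353 / 3364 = 42476.92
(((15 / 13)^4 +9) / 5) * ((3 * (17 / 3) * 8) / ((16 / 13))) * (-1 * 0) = 0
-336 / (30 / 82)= -4592 / 5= -918.40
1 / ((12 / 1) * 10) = 1 / 120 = 0.01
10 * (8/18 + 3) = 310/9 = 34.44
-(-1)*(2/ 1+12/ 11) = 34/ 11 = 3.09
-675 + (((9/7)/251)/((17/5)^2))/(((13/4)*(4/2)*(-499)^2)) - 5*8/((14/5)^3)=-54511068606503000/80539722300401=-676.82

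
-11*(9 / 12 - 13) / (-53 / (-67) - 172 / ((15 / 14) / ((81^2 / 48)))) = -0.01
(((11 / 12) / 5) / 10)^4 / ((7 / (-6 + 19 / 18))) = -1303049 / 16329600000000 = -0.00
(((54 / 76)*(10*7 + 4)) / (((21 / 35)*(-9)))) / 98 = -185 / 1862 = -0.10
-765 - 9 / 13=-9954 / 13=-765.69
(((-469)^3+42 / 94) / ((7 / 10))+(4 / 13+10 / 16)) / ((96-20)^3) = -335.72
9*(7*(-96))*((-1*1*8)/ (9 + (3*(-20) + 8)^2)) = 48384/ 2713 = 17.83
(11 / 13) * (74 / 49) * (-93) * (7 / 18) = -12617 / 273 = -46.22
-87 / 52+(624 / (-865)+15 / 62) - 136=-192637123 / 1394380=-138.15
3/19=0.16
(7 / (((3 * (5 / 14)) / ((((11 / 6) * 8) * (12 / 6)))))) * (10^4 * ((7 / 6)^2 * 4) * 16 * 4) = 667774419.75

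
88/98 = 44/49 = 0.90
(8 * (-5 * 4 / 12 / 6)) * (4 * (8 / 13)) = -640 / 117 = -5.47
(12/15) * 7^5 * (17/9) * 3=1142876/15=76191.73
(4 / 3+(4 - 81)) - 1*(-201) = 125.33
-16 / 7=-2.29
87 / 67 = 1.30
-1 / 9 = -0.11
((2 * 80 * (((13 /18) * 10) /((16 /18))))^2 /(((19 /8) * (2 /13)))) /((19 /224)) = 19685120000 /361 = 54529418.28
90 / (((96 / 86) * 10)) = 8.06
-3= -3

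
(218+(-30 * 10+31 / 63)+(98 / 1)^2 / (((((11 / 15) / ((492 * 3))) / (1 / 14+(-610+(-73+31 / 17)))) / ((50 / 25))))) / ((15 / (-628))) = 38963052208214644 / 35343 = 1102426285494.01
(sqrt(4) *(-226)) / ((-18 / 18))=452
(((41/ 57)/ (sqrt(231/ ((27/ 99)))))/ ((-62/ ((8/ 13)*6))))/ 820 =-0.00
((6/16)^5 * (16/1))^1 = 243/2048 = 0.12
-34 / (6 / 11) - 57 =-119.33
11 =11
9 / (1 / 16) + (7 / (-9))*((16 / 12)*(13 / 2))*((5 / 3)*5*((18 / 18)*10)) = -33836 / 81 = -417.73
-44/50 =-22/25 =-0.88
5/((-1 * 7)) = -5/7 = -0.71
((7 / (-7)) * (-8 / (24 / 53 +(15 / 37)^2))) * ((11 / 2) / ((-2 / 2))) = -290228 / 4071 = -71.29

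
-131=-131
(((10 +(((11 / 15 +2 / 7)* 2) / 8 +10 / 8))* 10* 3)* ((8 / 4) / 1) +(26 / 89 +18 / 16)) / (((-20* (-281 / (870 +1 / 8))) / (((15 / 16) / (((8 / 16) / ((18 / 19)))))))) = 647937321309 / 3406025728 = 190.23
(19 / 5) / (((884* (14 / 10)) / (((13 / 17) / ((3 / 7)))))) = 19 / 3468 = 0.01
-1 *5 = -5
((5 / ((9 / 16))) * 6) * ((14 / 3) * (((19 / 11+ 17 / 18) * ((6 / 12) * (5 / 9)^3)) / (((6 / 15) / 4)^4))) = 370300000000 / 649539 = 570096.64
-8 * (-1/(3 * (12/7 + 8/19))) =266/213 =1.25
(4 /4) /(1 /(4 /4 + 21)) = 22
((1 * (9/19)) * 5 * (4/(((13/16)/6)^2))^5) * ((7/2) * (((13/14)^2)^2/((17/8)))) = 765887196662209204715520/534757342301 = 1432214457059.50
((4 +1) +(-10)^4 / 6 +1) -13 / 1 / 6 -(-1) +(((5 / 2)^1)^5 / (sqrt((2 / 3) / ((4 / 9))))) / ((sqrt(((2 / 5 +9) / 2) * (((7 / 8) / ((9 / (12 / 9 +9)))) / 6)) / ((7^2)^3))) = 10576330.19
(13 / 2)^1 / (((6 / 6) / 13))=169 / 2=84.50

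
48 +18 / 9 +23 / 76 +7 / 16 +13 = 19377 / 304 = 63.74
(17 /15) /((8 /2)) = 17 /60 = 0.28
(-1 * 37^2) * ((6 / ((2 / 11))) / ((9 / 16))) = -240944 / 3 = -80314.67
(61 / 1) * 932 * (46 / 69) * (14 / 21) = 25267.56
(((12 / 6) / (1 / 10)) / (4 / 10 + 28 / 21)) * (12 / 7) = 1800 / 91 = 19.78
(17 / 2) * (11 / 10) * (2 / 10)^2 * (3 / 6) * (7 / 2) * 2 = 1309 / 1000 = 1.31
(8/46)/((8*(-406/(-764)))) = 191/4669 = 0.04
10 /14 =5 /7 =0.71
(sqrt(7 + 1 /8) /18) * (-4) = -sqrt(114) /18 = -0.59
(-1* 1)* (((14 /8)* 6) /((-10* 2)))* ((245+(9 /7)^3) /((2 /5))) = 63573 /196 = 324.35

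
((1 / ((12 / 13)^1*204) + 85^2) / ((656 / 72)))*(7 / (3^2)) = 123807691 / 200736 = 616.77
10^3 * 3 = 3000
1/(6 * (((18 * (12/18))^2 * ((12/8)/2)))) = 1/648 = 0.00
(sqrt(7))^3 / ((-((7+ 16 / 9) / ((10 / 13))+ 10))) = -630 *sqrt(7) / 1927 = -0.86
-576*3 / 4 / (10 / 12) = -518.40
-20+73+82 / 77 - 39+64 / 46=29144 / 1771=16.46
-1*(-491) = 491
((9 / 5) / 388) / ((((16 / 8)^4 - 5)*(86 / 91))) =819 / 1835240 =0.00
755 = 755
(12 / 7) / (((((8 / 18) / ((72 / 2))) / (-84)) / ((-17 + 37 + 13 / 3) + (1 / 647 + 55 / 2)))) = -391177512 / 647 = -604602.03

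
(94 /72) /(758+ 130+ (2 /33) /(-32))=2068 /1406589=0.00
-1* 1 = -1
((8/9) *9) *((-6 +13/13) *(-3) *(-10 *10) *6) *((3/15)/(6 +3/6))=-28800/13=-2215.38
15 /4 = 3.75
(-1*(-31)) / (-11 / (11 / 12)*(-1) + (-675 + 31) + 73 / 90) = -0.05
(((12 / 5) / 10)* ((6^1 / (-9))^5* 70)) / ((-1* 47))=896 / 19035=0.05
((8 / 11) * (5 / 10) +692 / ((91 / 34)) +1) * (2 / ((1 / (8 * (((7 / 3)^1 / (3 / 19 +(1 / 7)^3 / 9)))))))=5086642323 / 82940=61329.18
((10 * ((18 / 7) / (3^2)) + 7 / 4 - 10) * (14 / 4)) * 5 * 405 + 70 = -305215 / 8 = -38151.88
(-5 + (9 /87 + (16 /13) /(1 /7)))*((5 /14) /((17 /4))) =0.31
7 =7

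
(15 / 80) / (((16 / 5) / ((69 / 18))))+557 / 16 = 17939 / 512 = 35.04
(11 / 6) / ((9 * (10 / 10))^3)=11 / 4374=0.00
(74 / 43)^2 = 5476 / 1849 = 2.96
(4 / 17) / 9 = 4 / 153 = 0.03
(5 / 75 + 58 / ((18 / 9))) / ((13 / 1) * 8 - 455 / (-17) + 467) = 3706 / 76215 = 0.05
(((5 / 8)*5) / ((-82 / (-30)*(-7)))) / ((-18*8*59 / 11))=1375 / 6502272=0.00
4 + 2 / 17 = 70 / 17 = 4.12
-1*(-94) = 94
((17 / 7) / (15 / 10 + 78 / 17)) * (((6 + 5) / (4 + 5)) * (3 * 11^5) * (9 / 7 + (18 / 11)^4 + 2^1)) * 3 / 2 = 37471906175 / 10143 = 3694361.25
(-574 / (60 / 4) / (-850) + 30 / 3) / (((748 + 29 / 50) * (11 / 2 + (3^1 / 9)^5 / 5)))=20747988 / 8505328531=0.00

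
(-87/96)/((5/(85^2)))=-41905/32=-1309.53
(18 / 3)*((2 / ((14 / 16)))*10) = 137.14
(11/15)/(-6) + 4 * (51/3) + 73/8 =27721/360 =77.00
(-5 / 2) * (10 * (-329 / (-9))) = -913.89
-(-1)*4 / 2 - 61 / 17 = -27 / 17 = -1.59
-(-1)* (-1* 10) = -10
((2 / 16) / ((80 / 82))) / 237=41 / 75840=0.00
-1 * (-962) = 962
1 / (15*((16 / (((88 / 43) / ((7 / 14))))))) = 11 / 645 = 0.02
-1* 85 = -85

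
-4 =-4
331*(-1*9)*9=-26811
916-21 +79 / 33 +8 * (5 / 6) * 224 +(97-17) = 2470.73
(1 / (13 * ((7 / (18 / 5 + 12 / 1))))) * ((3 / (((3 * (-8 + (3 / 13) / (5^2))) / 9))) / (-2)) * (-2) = -3510 / 18179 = -0.19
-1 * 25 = -25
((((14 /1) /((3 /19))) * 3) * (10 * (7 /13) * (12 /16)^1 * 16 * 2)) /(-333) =-148960 /1443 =-103.23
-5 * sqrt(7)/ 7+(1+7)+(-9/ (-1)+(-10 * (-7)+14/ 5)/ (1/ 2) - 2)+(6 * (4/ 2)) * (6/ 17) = 14011/ 85 - 5 * sqrt(7)/ 7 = 162.95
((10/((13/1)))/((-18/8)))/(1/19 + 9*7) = -380/70083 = -0.01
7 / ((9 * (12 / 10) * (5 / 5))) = 35 / 54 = 0.65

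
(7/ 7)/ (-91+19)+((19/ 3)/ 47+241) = 815953/ 3384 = 241.12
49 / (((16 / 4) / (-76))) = -931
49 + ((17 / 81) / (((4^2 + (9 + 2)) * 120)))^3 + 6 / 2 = 939925497408772913 / 18075490334784000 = 52.00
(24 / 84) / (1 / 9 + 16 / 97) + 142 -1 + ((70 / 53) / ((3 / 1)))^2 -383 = -10268662448 / 42649047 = -240.77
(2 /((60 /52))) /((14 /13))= 169 /105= 1.61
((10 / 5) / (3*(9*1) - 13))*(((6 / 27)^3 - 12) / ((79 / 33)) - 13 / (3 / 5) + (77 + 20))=192862 / 19197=10.05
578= 578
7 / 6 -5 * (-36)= 1087 / 6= 181.17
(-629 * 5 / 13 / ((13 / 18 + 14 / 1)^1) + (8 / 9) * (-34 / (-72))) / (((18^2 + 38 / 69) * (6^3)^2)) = -2569261 / 2429585434224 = -0.00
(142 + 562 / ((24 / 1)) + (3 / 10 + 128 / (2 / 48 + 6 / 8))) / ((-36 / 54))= -373237 / 760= -491.10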